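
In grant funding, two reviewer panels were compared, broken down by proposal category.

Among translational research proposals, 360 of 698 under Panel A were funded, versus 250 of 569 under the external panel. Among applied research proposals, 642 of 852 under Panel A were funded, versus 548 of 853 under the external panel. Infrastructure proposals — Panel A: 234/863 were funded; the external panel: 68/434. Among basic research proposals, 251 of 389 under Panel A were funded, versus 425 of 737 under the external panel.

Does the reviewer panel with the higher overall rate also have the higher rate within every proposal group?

Translational research: Panel A 360/698 = 51.6%, the external panel 250/569 = 43.9% → Panel A
Applied research: Panel A 642/852 = 75.4%, the external panel 548/853 = 64.2% → Panel A
Infrastructure: Panel A 234/863 = 27.1%, the external panel 68/434 = 15.7% → Panel A
Basic research: Panel A 251/389 = 64.5%, the external panel 425/737 = 57.7% → Panel A
Overall: Panel A 1487/2802 = 53.1%, the external panel 1291/2593 = 49.8% → Panel A
Panel A wins overall and in every proposal group — no reversal.

Yes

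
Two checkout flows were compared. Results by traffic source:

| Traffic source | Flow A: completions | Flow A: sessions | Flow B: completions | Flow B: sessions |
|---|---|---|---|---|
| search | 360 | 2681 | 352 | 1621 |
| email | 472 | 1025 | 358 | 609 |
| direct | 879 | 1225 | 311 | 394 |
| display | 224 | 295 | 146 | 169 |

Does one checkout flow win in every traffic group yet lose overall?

No

Search: Flow A 360/2681 = 13.4%, Flow B 352/1621 = 21.7% → Flow B
Email: Flow A 472/1025 = 46.0%, Flow B 358/609 = 58.8% → Flow B
Direct: Flow A 879/1225 = 71.8%, Flow B 311/394 = 78.9% → Flow B
Display: Flow A 224/295 = 75.9%, Flow B 146/169 = 86.4% → Flow B
Overall: Flow A 1935/5226 = 37.0%, Flow B 1167/2793 = 41.8% → Flow B
Flow B wins overall and in every traffic group — no reversal.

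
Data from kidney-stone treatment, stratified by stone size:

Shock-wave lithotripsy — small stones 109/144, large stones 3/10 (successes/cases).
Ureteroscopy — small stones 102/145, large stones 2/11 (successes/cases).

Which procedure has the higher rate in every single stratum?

Small stones: shock-wave lithotripsy 109/144 = 75.7%, ureteroscopy 102/145 = 70.3% → shock-wave lithotripsy
Large stones: shock-wave lithotripsy 3/10 = 30.0%, ureteroscopy 2/11 = 18.2% → shock-wave lithotripsy
Shock-wave lithotripsy has the higher rate in both groups.

shock-wave lithotripsy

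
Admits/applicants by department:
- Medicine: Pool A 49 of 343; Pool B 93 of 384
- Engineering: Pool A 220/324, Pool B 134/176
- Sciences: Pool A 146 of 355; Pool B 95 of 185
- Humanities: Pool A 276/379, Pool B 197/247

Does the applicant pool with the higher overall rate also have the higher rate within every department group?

Yes

Medicine: Pool A 49/343 = 14.3%, Pool B 93/384 = 24.2% → Pool B
Engineering: Pool A 220/324 = 67.9%, Pool B 134/176 = 76.1% → Pool B
Sciences: Pool A 146/355 = 41.1%, Pool B 95/185 = 51.4% → Pool B
Humanities: Pool A 276/379 = 72.8%, Pool B 197/247 = 79.8% → Pool B
Overall: Pool A 691/1401 = 49.3%, Pool B 519/992 = 52.3% → Pool B
Pool B wins overall and in every department group — no reversal.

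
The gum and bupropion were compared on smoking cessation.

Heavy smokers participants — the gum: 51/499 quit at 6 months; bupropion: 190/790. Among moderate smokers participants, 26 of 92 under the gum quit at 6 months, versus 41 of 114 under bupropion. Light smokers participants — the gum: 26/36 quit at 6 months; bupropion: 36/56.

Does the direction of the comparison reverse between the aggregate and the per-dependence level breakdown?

No

Heavy smokers: the gum 51/499 = 10.2%, bupropion 190/790 = 24.1% → bupropion
Moderate smokers: the gum 26/92 = 28.3%, bupropion 41/114 = 36.0% → bupropion
Light smokers: the gum 26/36 = 72.2%, bupropion 36/56 = 64.3% → the gum
Overall: the gum 103/627 = 16.4%, bupropion 267/960 = 27.8% → bupropion
Neither sweeps: the gum wins 1 of 3 groups, bupropion wins 2. Bupropion wins overall but not every group — no Simpson reversal.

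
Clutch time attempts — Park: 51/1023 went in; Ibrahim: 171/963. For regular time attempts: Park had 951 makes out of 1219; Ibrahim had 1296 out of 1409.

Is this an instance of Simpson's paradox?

No

Clutch time: Park 51/1023 = 5.0%, Ibrahim 171/963 = 17.8% → Ibrahim
Regular time: Park 951/1219 = 78.0%, Ibrahim 1296/1409 = 92.0% → Ibrahim
Overall: Park 1002/2242 = 44.7%, Ibrahim 1467/2372 = 61.8% → Ibrahim
Ibrahim wins overall and in every game group — no reversal.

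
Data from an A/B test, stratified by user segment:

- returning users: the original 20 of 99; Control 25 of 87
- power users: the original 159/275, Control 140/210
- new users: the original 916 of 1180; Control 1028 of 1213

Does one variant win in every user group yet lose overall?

Returning users: the original 20/99 = 20.2%, Control 25/87 = 28.7% → Control
Power users: the original 159/275 = 57.8%, Control 140/210 = 66.7% → Control
New users: the original 916/1180 = 77.6%, Control 1028/1213 = 84.7% → Control
Overall: the original 1095/1554 = 70.5%, Control 1193/1510 = 79.0% → Control
Control wins overall and in every user group — no reversal.

No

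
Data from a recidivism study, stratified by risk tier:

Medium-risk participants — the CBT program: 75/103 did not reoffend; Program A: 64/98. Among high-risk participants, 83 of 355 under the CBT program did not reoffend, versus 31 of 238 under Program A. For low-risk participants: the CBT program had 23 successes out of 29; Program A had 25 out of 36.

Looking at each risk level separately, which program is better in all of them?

Medium-risk: the CBT program 75/103 = 72.8%, Program A 64/98 = 65.3% → the CBT program
High-risk: the CBT program 83/355 = 23.4%, Program A 31/238 = 13.0% → the CBT program
Low-risk: the CBT program 23/29 = 79.3%, Program A 25/36 = 69.4% → the CBT program
The CBT program has the higher rate in all 3 groups.

the CBT program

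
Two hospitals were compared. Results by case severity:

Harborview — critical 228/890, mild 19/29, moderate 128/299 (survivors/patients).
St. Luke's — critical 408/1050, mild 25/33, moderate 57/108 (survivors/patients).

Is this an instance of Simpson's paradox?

Critical: Harborview 228/890 = 25.6%, St. Luke's 408/1050 = 38.9% → St. Luke's
Mild: Harborview 19/29 = 65.5%, St. Luke's 25/33 = 75.8% → St. Luke's
Moderate: Harborview 128/299 = 42.8%, St. Luke's 57/108 = 52.8% → St. Luke's
Overall: Harborview 375/1218 = 30.8%, St. Luke's 490/1191 = 41.1% → St. Luke's
St. Luke's wins overall and in every case group — no reversal.

No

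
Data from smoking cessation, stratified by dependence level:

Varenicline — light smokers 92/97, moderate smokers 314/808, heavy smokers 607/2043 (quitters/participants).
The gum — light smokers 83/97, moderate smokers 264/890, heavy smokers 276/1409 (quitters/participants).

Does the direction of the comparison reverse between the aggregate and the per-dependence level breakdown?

No

Light smokers: varenicline 92/97 = 94.8%, the gum 83/97 = 85.6% → varenicline
Moderate smokers: varenicline 314/808 = 38.9%, the gum 264/890 = 29.7% → varenicline
Heavy smokers: varenicline 607/2043 = 29.7%, the gum 276/1409 = 19.6% → varenicline
Overall: varenicline 1013/2948 = 34.4%, the gum 623/2396 = 26.0% → varenicline
Varenicline wins overall and in every dependence group — no reversal.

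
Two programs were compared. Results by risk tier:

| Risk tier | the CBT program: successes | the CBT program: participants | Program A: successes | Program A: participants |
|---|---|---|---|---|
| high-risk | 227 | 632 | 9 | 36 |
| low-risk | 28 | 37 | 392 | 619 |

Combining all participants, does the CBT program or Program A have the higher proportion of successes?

Program A

High-risk: the CBT program 227/632 = 35.9%, Program A 9/36 = 25.0% → the CBT program
Low-risk: the CBT program 28/37 = 75.7%, Program A 392/619 = 63.3% → the CBT program
Overall: the CBT program 255/669 = 38.1%, Program A 401/655 = 61.2% → Program A
(The CBT program wins every risk group but Program A wins overall — the CBT program's participants skew toward the low-rate high-risk group.)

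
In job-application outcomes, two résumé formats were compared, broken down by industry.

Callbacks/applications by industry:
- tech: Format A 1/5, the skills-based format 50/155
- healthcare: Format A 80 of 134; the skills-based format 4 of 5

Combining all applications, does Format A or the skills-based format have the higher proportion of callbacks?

Format A

Tech: Format A 1/5 = 20.0%, the skills-based format 50/155 = 32.3% → the skills-based format
Healthcare: Format A 80/134 = 59.7%, the skills-based format 4/5 = 80.0% → the skills-based format
Overall: Format A 81/139 = 58.3%, the skills-based format 54/160 = 33.8% → Format A
(The skills-based format wins every industry group but Format A wins overall — the skills-based format's applications skew toward the low-rate tech group.)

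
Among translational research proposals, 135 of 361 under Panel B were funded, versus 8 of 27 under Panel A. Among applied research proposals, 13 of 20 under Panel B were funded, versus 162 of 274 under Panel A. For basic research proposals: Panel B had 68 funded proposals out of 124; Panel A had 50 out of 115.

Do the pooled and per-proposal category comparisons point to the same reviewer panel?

Translational research: Panel B 135/361 = 37.4%, Panel A 8/27 = 29.6% → Panel B
Applied research: Panel B 13/20 = 65.0%, Panel A 162/274 = 59.1% → Panel B
Basic research: Panel B 68/124 = 54.8%, Panel A 50/115 = 43.5% → Panel B
Overall: Panel B 216/505 = 42.8%, Panel A 220/416 = 52.9% → Panel A
Panel B wins each proposal group but Panel A wins overall — the comparison reverses. Panel B's proposals skew toward translational research, which has a lower base rate.

No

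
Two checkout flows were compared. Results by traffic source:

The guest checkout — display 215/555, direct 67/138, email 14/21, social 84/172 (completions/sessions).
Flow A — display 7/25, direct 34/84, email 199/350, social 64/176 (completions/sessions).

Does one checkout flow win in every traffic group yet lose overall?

Display: the guest checkout 215/555 = 38.7%, Flow A 7/25 = 28.0% → the guest checkout
Direct: the guest checkout 67/138 = 48.6%, Flow A 34/84 = 40.5% → the guest checkout
Email: the guest checkout 14/21 = 66.7%, Flow A 199/350 = 56.9% → the guest checkout
Social: the guest checkout 84/172 = 48.8%, Flow A 64/176 = 36.4% → the guest checkout
Overall: the guest checkout 380/886 = 42.9%, Flow A 304/635 = 47.9% → Flow A
The guest checkout wins each traffic group but Flow A wins overall — the comparison reverses. The guest checkout's sessions skew toward display, which has a lower base rate.

Yes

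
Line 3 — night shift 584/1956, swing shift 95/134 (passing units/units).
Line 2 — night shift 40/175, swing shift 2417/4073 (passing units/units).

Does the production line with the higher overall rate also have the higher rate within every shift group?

Night shift: Line 3 584/1956 = 29.9%, Line 2 40/175 = 22.9% → Line 3
Swing shift: Line 3 95/134 = 70.9%, Line 2 2417/4073 = 59.3% → Line 3
Overall: Line 3 679/2090 = 32.5%, Line 2 2457/4248 = 57.8% → Line 2
Line 3 wins each shift group but Line 2 wins overall — the comparison reverses. Line 3's units skew toward night shift, which has a lower base rate.

No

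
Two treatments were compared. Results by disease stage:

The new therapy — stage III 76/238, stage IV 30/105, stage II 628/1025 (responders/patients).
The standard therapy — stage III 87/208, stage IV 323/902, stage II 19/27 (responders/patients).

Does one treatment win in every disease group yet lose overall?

Stage III: the new therapy 76/238 = 31.9%, the standard therapy 87/208 = 41.8% → the standard therapy
Stage IV: the new therapy 30/105 = 28.6%, the standard therapy 323/902 = 35.8% → the standard therapy
Stage II: the new therapy 628/1025 = 61.3%, the standard therapy 19/27 = 70.4% → the standard therapy
Overall: the new therapy 734/1368 = 53.7%, the standard therapy 429/1137 = 37.7% → the new therapy
The standard therapy wins each disease group but the new therapy wins overall — the comparison reverses. The standard therapy's patients skew toward stage IV, which has a lower base rate.

Yes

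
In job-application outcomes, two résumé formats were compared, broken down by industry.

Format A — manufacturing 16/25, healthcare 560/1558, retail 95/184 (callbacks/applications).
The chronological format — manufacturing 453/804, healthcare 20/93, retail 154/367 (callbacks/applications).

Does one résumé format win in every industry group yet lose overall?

Yes

Manufacturing: Format A 16/25 = 64.0%, the chronological format 453/804 = 56.3% → Format A
Healthcare: Format A 560/1558 = 35.9%, the chronological format 20/93 = 21.5% → Format A
Retail: Format A 95/184 = 51.6%, the chronological format 154/367 = 42.0% → Format A
Overall: Format A 671/1767 = 38.0%, the chronological format 627/1264 = 49.6% → the chronological format
Format A wins each industry group but the chronological format wins overall — the comparison reverses. Format A's applications skew toward healthcare, which has a lower base rate.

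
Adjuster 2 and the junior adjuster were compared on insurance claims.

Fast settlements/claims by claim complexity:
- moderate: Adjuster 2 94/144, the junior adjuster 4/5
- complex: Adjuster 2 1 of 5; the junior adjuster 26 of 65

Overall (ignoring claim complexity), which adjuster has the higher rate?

Moderate: Adjuster 2 94/144 = 65.3%, the junior adjuster 4/5 = 80.0% → the junior adjuster
Complex: Adjuster 2 1/5 = 20.0%, the junior adjuster 26/65 = 40.0% → the junior adjuster
Overall: Adjuster 2 95/149 = 63.8%, the junior adjuster 30/70 = 42.9% → Adjuster 2
(The junior adjuster wins every claim group but Adjuster 2 wins overall — the junior adjuster's claims skew toward the low-rate complex group.)

Adjuster 2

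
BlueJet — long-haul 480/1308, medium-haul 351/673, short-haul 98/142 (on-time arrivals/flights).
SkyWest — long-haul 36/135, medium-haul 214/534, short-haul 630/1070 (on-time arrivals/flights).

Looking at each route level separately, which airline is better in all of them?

BlueJet

Long-haul: BlueJet 480/1308 = 36.7%, SkyWest 36/135 = 26.7% → BlueJet
Medium-haul: BlueJet 351/673 = 52.2%, SkyWest 214/534 = 40.1% → BlueJet
Short-haul: BlueJet 98/142 = 69.0%, SkyWest 630/1070 = 58.9% → BlueJet
BlueJet has the higher rate in all 3 groups.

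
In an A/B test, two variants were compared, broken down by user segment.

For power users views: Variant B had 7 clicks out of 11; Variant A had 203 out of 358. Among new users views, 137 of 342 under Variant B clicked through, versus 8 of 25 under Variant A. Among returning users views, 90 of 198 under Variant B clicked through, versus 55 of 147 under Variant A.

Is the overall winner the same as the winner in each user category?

Power users: Variant B 7/11 = 63.6%, Variant A 203/358 = 56.7% → Variant B
New users: Variant B 137/342 = 40.1%, Variant A 8/25 = 32.0% → Variant B
Returning users: Variant B 90/198 = 45.5%, Variant A 55/147 = 37.4% → Variant B
Overall: Variant B 234/551 = 42.5%, Variant A 266/530 = 50.2% → Variant A
Variant B wins each user group but Variant A wins overall — the comparison reverses. Variant B's views skew toward new users, which has a lower base rate.

No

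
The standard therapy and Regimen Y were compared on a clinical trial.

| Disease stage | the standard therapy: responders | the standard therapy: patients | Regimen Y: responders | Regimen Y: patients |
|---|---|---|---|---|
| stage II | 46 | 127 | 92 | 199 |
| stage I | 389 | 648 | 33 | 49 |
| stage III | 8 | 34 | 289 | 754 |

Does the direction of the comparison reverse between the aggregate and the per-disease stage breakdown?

Stage II: the standard therapy 46/127 = 36.2%, Regimen Y 92/199 = 46.2% → Regimen Y
Stage I: the standard therapy 389/648 = 60.0%, Regimen Y 33/49 = 67.3% → Regimen Y
Stage III: the standard therapy 8/34 = 23.5%, Regimen Y 289/754 = 38.3% → Regimen Y
Overall: the standard therapy 443/809 = 54.8%, Regimen Y 414/1002 = 41.3% → the standard therapy
Regimen Y wins each disease group but the standard therapy wins overall — the comparison reverses. Regimen Y's patients skew toward stage III, which has a lower base rate.

Yes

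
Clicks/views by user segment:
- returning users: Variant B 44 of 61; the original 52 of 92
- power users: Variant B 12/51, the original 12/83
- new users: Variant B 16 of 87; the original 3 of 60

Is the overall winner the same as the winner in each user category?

Yes

Returning users: Variant B 44/61 = 72.1%, the original 52/92 = 56.5% → Variant B
Power users: Variant B 12/51 = 23.5%, the original 12/83 = 14.5% → Variant B
New users: Variant B 16/87 = 18.4%, the original 3/60 = 5.0% → Variant B
Overall: Variant B 72/199 = 36.2%, the original 67/235 = 28.5% → Variant B
Variant B wins overall and in every user group — no reversal.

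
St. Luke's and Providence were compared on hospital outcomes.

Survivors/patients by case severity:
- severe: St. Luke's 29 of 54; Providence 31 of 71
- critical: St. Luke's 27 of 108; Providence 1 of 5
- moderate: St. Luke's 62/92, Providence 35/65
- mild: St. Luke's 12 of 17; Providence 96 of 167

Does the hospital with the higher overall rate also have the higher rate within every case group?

Severe: St. Luke's 29/54 = 53.7%, Providence 31/71 = 43.7% → St. Luke's
Critical: St. Luke's 27/108 = 25.0%, Providence 1/5 = 20.0% → St. Luke's
Moderate: St. Luke's 62/92 = 67.4%, Providence 35/65 = 53.8% → St. Luke's
Mild: St. Luke's 12/17 = 70.6%, Providence 96/167 = 57.5% → St. Luke's
Overall: St. Luke's 130/271 = 48.0%, Providence 163/308 = 52.9% → Providence
St. Luke's wins each case group but Providence wins overall — the comparison reverses. St. Luke's's patients skew toward critical, which has a lower base rate.

No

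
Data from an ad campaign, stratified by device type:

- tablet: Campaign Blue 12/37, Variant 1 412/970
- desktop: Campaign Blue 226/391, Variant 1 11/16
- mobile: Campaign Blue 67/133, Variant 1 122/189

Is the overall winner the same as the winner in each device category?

No

Tablet: Campaign Blue 12/37 = 32.4%, Variant 1 412/970 = 42.5% → Variant 1
Desktop: Campaign Blue 226/391 = 57.8%, Variant 1 11/16 = 68.8% → Variant 1
Mobile: Campaign Blue 67/133 = 50.4%, Variant 1 122/189 = 64.6% → Variant 1
Overall: Campaign Blue 305/561 = 54.4%, Variant 1 545/1175 = 46.4% → Campaign Blue
Variant 1 wins each device group but Campaign Blue wins overall — the comparison reverses. Variant 1's impressions skew toward tablet, which has a lower base rate.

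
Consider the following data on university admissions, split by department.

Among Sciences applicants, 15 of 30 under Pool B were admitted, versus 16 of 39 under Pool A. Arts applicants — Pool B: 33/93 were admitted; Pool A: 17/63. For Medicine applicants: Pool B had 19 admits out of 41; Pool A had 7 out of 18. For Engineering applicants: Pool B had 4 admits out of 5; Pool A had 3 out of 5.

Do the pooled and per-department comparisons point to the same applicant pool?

Sciences: Pool B 15/30 = 50.0%, Pool A 16/39 = 41.0% → Pool B
Arts: Pool B 33/93 = 35.5%, Pool A 17/63 = 27.0% → Pool B
Medicine: Pool B 19/41 = 46.3%, Pool A 7/18 = 38.9% → Pool B
Engineering: Pool B 4/5 = 80.0%, Pool A 3/5 = 60.0% → Pool B
Overall: Pool B 71/169 = 42.0%, Pool A 43/125 = 34.4% → Pool B
Pool B wins overall and in every department group — no reversal.

Yes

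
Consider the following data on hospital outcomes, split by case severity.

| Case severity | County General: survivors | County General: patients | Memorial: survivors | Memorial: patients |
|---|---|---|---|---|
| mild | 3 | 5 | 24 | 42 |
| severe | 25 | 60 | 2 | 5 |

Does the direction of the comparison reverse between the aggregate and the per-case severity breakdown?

Yes

Mild: County General 3/5 = 60.0%, Memorial 24/42 = 57.1% → County General
Severe: County General 25/60 = 41.7%, Memorial 2/5 = 40.0% → County General
Overall: County General 28/65 = 43.1%, Memorial 26/47 = 55.3% → Memorial
County General wins each case group but Memorial wins overall — the comparison reverses. County General's patients skew toward severe, which has a lower base rate.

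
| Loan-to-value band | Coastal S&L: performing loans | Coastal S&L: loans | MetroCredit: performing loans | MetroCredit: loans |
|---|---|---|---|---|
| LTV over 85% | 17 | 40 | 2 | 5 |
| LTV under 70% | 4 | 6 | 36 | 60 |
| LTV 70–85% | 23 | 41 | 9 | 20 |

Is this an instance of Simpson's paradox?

Yes

LTV over 85%: Coastal S&L 17/40 = 42.5%, MetroCredit 2/5 = 40.0% → Coastal S&L
LTV under 70%: Coastal S&L 4/6 = 66.7%, MetroCredit 36/60 = 60.0% → Coastal S&L
LTV 70–85%: Coastal S&L 23/41 = 56.1%, MetroCredit 9/20 = 45.0% → Coastal S&L
Overall: Coastal S&L 44/87 = 50.6%, MetroCredit 47/85 = 55.3% → MetroCredit
Coastal S&L wins each loan-to-value group but MetroCredit wins overall — the comparison reverses. Coastal S&L's loans skew toward LTV over 85%, which has a lower base rate.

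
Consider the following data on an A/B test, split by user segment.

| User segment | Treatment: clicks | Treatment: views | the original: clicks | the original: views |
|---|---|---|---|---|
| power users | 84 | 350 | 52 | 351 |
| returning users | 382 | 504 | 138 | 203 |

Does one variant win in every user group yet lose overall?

No

Power users: Treatment 84/350 = 24.0%, the original 52/351 = 14.8% → Treatment
Returning users: Treatment 382/504 = 75.8%, the original 138/203 = 68.0% → Treatment
Overall: Treatment 466/854 = 54.6%, the original 190/554 = 34.3% → Treatment
Treatment wins overall and in every user group — no reversal.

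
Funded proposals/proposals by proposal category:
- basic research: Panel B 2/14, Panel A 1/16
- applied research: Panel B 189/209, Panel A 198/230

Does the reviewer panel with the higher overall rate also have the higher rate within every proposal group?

Yes

Basic research: Panel B 2/14 = 14.3%, Panel A 1/16 = 6.2% → Panel B
Applied research: Panel B 189/209 = 90.4%, Panel A 198/230 = 86.1% → Panel B
Overall: Panel B 191/223 = 85.7%, Panel A 199/246 = 80.9% → Panel B
Panel B wins overall and in every proposal group — no reversal.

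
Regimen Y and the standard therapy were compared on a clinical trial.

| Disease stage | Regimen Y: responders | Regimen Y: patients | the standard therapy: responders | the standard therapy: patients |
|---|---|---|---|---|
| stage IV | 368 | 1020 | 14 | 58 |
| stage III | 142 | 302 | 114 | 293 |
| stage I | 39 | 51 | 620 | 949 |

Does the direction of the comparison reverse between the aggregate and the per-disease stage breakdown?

Yes

Stage IV: Regimen Y 368/1020 = 36.1%, the standard therapy 14/58 = 24.1% → Regimen Y
Stage III: Regimen Y 142/302 = 47.0%, the standard therapy 114/293 = 38.9% → Regimen Y
Stage I: Regimen Y 39/51 = 76.5%, the standard therapy 620/949 = 65.3% → Regimen Y
Overall: Regimen Y 549/1373 = 40.0%, the standard therapy 748/1300 = 57.5% → the standard therapy
Regimen Y wins each disease group but the standard therapy wins overall — the comparison reverses. Regimen Y's patients skew toward stage IV, which has a lower base rate.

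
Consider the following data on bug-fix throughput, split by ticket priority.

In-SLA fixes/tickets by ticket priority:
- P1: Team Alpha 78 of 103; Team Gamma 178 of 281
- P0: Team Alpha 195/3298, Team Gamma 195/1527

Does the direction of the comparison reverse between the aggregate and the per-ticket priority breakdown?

No

P1: Team Alpha 78/103 = 75.7%, Team Gamma 178/281 = 63.3% → Team Alpha
P0: Team Alpha 195/3298 = 5.9%, Team Gamma 195/1527 = 12.8% → Team Gamma
Overall: Team Alpha 273/3401 = 8.0%, Team Gamma 373/1808 = 20.6% → Team Gamma
Neither sweeps: Team Alpha wins 1 of 2 groups, Team Gamma wins 1. Team Gamma wins overall but not every group — no Simpson reversal.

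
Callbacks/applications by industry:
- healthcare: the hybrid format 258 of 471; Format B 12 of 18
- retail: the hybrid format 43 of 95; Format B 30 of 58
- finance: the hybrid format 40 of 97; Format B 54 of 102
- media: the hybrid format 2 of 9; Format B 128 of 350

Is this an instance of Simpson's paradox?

Healthcare: the hybrid format 258/471 = 54.8%, Format B 12/18 = 66.7% → Format B
Retail: the hybrid format 43/95 = 45.3%, Format B 30/58 = 51.7% → Format B
Finance: the hybrid format 40/97 = 41.2%, Format B 54/102 = 52.9% → Format B
Media: the hybrid format 2/9 = 22.2%, Format B 128/350 = 36.6% → Format B
Overall: the hybrid format 343/672 = 51.0%, Format B 224/528 = 42.4% → the hybrid format
Format B wins each industry group but the hybrid format wins overall — the comparison reverses. Format B's applications skew toward media, which has a lower base rate.

Yes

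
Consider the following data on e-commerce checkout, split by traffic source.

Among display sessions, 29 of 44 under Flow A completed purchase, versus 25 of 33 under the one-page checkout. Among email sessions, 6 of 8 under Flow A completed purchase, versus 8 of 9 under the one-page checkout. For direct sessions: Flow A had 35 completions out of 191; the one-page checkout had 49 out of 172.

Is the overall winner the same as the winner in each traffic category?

Yes

Display: Flow A 29/44 = 65.9%, the one-page checkout 25/33 = 75.8% → the one-page checkout
Email: Flow A 6/8 = 75.0%, the one-page checkout 8/9 = 88.9% → the one-page checkout
Direct: Flow A 35/191 = 18.3%, the one-page checkout 49/172 = 28.5% → the one-page checkout
Overall: Flow A 70/243 = 28.8%, the one-page checkout 82/214 = 38.3% → the one-page checkout
The one-page checkout wins overall and in every traffic group — no reversal.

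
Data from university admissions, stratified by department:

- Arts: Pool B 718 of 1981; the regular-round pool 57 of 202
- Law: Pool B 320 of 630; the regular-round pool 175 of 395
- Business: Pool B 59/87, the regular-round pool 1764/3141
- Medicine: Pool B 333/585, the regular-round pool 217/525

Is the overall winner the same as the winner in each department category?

Arts: Pool B 718/1981 = 36.2%, the regular-round pool 57/202 = 28.2% → Pool B
Law: Pool B 320/630 = 50.8%, the regular-round pool 175/395 = 44.3% → Pool B
Business: Pool B 59/87 = 67.8%, the regular-round pool 1764/3141 = 56.2% → Pool B
Medicine: Pool B 333/585 = 56.9%, the regular-round pool 217/525 = 41.3% → Pool B
Overall: Pool B 1430/3283 = 43.6%, the regular-round pool 2213/4263 = 51.9% → the regular-round pool
Pool B wins each department group but the regular-round pool wins overall — the comparison reverses. Pool B's applicants skew toward Arts, which has a lower base rate.

No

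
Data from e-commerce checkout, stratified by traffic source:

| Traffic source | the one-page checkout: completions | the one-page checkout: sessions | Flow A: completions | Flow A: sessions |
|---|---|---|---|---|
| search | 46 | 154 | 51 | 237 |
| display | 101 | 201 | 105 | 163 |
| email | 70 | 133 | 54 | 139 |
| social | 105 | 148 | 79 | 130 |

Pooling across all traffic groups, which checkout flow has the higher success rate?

Search: the one-page checkout 46/154 = 29.9%, Flow A 51/237 = 21.5% → the one-page checkout
Display: the one-page checkout 101/201 = 50.2%, Flow A 105/163 = 64.4% → Flow A
Email: the one-page checkout 70/133 = 52.6%, Flow A 54/139 = 38.8% → the one-page checkout
Social: the one-page checkout 105/148 = 70.9%, Flow A 79/130 = 60.8% → the one-page checkout
Overall: the one-page checkout 322/636 = 50.6%, Flow A 289/669 = 43.2% → the one-page checkout
(Neither sweeps every traffic group, but the one-page checkout has the higher pooled rate.)

the one-page checkout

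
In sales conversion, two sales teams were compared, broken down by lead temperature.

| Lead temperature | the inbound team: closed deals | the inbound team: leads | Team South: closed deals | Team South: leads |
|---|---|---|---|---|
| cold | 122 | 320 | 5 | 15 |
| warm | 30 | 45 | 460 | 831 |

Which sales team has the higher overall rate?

Team South

Cold: the inbound team 122/320 = 38.1%, Team South 5/15 = 33.3% → the inbound team
Warm: the inbound team 30/45 = 66.7%, Team South 460/831 = 55.4% → the inbound team
Overall: the inbound team 152/365 = 41.6%, Team South 465/846 = 55.0% → Team South
(The inbound team wins every lead group but Team South wins overall — the inbound team's leads skew toward the low-rate cold group.)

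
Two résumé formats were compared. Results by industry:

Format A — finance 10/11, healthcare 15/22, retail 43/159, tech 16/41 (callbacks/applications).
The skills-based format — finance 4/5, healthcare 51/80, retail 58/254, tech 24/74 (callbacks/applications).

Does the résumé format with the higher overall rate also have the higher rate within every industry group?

Finance: Format A 10/11 = 90.9%, the skills-based format 4/5 = 80.0% → Format A
Healthcare: Format A 15/22 = 68.2%, the skills-based format 51/80 = 63.8% → Format A
Retail: Format A 43/159 = 27.0%, the skills-based format 58/254 = 22.8% → Format A
Tech: Format A 16/41 = 39.0%, the skills-based format 24/74 = 32.4% → Format A
Overall: Format A 84/233 = 36.1%, the skills-based format 137/413 = 33.2% → Format A
Format A wins overall and in every industry group — no reversal.

Yes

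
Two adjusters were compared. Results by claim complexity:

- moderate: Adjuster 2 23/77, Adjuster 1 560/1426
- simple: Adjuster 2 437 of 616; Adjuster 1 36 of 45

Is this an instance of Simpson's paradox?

Moderate: Adjuster 2 23/77 = 29.9%, Adjuster 1 560/1426 = 39.3% → Adjuster 1
Simple: Adjuster 2 437/616 = 70.9%, Adjuster 1 36/45 = 80.0% → Adjuster 1
Overall: Adjuster 2 460/693 = 66.4%, Adjuster 1 596/1471 = 40.5% → Adjuster 2
Adjuster 1 wins each claim group but Adjuster 2 wins overall — the comparison reverses. Adjuster 1's claims skew toward moderate, which has a lower base rate.

Yes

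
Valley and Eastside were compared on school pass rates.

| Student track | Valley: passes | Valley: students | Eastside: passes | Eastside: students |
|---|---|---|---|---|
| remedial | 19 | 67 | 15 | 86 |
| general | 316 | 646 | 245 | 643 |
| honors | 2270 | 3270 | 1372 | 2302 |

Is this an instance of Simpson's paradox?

No

Remedial: Valley 19/67 = 28.4%, Eastside 15/86 = 17.4% → Valley
General: Valley 316/646 = 48.9%, Eastside 245/643 = 38.1% → Valley
Honors: Valley 2270/3270 = 69.4%, Eastside 1372/2302 = 59.6% → Valley
Overall: Valley 2605/3983 = 65.4%, Eastside 1632/3031 = 53.8% → Valley
Valley wins overall and in every student group — no reversal.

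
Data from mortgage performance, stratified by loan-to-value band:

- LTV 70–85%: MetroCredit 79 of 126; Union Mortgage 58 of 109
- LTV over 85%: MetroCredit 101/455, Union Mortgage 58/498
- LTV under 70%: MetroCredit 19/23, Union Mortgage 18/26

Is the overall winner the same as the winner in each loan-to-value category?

Yes

LTV 70–85%: MetroCredit 79/126 = 62.7%, Union Mortgage 58/109 = 53.2% → MetroCredit
LTV over 85%: MetroCredit 101/455 = 22.2%, Union Mortgage 58/498 = 11.6% → MetroCredit
LTV under 70%: MetroCredit 19/23 = 82.6%, Union Mortgage 18/26 = 69.2% → MetroCredit
Overall: MetroCredit 199/604 = 32.9%, Union Mortgage 134/633 = 21.2% → MetroCredit
MetroCredit wins overall and in every loan-to-value group — no reversal.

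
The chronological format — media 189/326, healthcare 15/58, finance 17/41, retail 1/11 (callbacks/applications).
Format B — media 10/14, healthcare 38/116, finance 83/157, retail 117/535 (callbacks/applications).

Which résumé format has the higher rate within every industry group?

Format B

Media: the chronological format 189/326 = 58.0%, Format B 10/14 = 71.4% → Format B
Healthcare: the chronological format 15/58 = 25.9%, Format B 38/116 = 32.8% → Format B
Finance: the chronological format 17/41 = 41.5%, Format B 83/157 = 52.9% → Format B
Retail: the chronological format 1/11 = 9.1%, Format B 117/535 = 21.9% → Format B
Format B has the higher rate in all 4 groups.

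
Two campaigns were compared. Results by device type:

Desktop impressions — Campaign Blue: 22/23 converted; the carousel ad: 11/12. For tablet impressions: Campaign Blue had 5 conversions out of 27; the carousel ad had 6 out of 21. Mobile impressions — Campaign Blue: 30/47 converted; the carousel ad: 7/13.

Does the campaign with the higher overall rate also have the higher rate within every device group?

No

Desktop: Campaign Blue 22/23 = 95.7%, the carousel ad 11/12 = 91.7% → Campaign Blue
Tablet: Campaign Blue 5/27 = 18.5%, the carousel ad 6/21 = 28.6% → the carousel ad
Mobile: Campaign Blue 30/47 = 63.8%, the carousel ad 7/13 = 53.8% → Campaign Blue
Overall: Campaign Blue 57/97 = 58.8%, the carousel ad 24/46 = 52.2% → Campaign Blue
Neither sweeps: Campaign Blue wins 2 of 3 groups, the carousel ad wins 1. Campaign Blue wins overall but not every group — no Simpson reversal.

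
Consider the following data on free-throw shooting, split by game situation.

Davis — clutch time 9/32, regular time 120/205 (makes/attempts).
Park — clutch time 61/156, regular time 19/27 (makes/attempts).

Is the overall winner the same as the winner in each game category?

No

Clutch time: Davis 9/32 = 28.1%, Park 61/156 = 39.1% → Park
Regular time: Davis 120/205 = 58.5%, Park 19/27 = 70.4% → Park
Overall: Davis 129/237 = 54.4%, Park 80/183 = 43.7% → Davis
Park wins each game group but Davis wins overall — the comparison reverses. Park's attempts skew toward clutch time, which has a lower base rate.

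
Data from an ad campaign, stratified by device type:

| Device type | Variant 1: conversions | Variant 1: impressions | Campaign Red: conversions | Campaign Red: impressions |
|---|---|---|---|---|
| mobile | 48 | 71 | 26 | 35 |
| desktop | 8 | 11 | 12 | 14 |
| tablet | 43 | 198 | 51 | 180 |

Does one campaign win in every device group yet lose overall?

No

Mobile: Variant 1 48/71 = 67.6%, Campaign Red 26/35 = 74.3% → Campaign Red
Desktop: Variant 1 8/11 = 72.7%, Campaign Red 12/14 = 85.7% → Campaign Red
Tablet: Variant 1 43/198 = 21.7%, Campaign Red 51/180 = 28.3% → Campaign Red
Overall: Variant 1 99/280 = 35.4%, Campaign Red 89/229 = 38.9% → Campaign Red
Campaign Red wins overall and in every device group — no reversal.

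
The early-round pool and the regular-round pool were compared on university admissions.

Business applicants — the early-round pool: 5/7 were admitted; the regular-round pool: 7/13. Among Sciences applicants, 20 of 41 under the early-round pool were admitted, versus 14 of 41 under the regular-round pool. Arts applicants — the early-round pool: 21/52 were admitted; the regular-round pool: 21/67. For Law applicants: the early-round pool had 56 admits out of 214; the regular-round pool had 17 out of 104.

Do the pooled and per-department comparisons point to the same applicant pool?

Yes

Business: the early-round pool 5/7 = 71.4%, the regular-round pool 7/13 = 53.8% → the early-round pool
Sciences: the early-round pool 20/41 = 48.8%, the regular-round pool 14/41 = 34.1% → the early-round pool
Arts: the early-round pool 21/52 = 40.4%, the regular-round pool 21/67 = 31.3% → the early-round pool
Law: the early-round pool 56/214 = 26.2%, the regular-round pool 17/104 = 16.3% → the early-round pool
Overall: the early-round pool 102/314 = 32.5%, the regular-round pool 59/225 = 26.2% → the early-round pool
The early-round pool wins overall and in every department group — no reversal.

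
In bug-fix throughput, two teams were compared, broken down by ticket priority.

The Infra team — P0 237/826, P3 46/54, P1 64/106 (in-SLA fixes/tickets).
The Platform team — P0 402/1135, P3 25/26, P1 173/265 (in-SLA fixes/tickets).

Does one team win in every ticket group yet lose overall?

No

P0: the Infra team 237/826 = 28.7%, the Platform team 402/1135 = 35.4% → the Platform team
P3: the Infra team 46/54 = 85.2%, the Platform team 25/26 = 96.2% → the Platform team
P1: the Infra team 64/106 = 60.4%, the Platform team 173/265 = 65.3% → the Platform team
Overall: the Infra team 347/986 = 35.2%, the Platform team 600/1426 = 42.1% → the Platform team
The Platform team wins overall and in every ticket group — no reversal.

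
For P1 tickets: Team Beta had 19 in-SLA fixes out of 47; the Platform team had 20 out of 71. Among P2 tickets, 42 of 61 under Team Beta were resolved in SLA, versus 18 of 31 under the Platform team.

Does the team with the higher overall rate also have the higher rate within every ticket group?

P1: Team Beta 19/47 = 40.4%, the Platform team 20/71 = 28.2% → Team Beta
P2: Team Beta 42/61 = 68.9%, the Platform team 18/31 = 58.1% → Team Beta
Overall: Team Beta 61/108 = 56.5%, the Platform team 38/102 = 37.3% → Team Beta
Team Beta wins overall and in every ticket group — no reversal.

Yes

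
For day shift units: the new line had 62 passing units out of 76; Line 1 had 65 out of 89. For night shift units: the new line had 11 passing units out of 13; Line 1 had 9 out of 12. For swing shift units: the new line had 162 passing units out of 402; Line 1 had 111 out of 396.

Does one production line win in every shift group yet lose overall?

No

Day shift: the new line 62/76 = 81.6%, Line 1 65/89 = 73.0% → the new line
Night shift: the new line 11/13 = 84.6%, Line 1 9/12 = 75.0% → the new line
Swing shift: the new line 162/402 = 40.3%, Line 1 111/396 = 28.0% → the new line
Overall: the new line 235/491 = 47.9%, Line 1 185/497 = 37.2% → the new line
The new line wins overall and in every shift group — no reversal.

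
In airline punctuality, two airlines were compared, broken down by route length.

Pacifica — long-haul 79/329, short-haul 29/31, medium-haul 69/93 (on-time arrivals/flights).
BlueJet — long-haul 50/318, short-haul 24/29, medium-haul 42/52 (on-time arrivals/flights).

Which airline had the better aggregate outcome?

Pacifica

Long-haul: Pacifica 79/329 = 24.0%, BlueJet 50/318 = 15.7% → Pacifica
Short-haul: Pacifica 29/31 = 93.5%, BlueJet 24/29 = 82.8% → Pacifica
Medium-haul: Pacifica 69/93 = 74.2%, BlueJet 42/52 = 80.8% → BlueJet
Overall: Pacifica 177/453 = 39.1%, BlueJet 116/399 = 29.1% → Pacifica
(Neither sweeps every route group, but Pacifica has the higher pooled rate.)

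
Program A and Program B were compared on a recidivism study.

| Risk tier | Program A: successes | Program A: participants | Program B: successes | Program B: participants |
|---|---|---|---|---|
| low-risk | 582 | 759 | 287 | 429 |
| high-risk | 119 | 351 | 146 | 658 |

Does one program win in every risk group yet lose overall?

Low-risk: Program A 582/759 = 76.7%, Program B 287/429 = 66.9% → Program A
High-risk: Program A 119/351 = 33.9%, Program B 146/658 = 22.2% → Program A
Overall: Program A 701/1110 = 63.2%, Program B 433/1087 = 39.8% → Program A
Program A wins overall and in every risk group — no reversal.

No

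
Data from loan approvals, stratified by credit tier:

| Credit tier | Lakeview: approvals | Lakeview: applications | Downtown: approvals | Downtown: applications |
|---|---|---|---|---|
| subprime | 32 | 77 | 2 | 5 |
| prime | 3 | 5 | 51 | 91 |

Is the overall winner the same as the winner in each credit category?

Subprime: Lakeview 32/77 = 41.6%, Downtown 2/5 = 40.0% → Lakeview
Prime: Lakeview 3/5 = 60.0%, Downtown 51/91 = 56.0% → Lakeview
Overall: Lakeview 35/82 = 42.7%, Downtown 53/96 = 55.2% → Downtown
Lakeview wins each credit group but Downtown wins overall — the comparison reverses. Lakeview's applications skew toward subprime, which has a lower base rate.

No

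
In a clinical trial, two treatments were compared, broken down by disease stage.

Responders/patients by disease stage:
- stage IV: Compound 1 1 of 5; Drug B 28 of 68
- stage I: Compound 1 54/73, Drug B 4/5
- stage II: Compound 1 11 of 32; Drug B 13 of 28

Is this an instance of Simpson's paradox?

Yes

Stage IV: Compound 1 1/5 = 20.0%, Drug B 28/68 = 41.2% → Drug B
Stage I: Compound 1 54/73 = 74.0%, Drug B 4/5 = 80.0% → Drug B
Stage II: Compound 1 11/32 = 34.4%, Drug B 13/28 = 46.4% → Drug B
Overall: Compound 1 66/110 = 60.0%, Drug B 45/101 = 44.6% → Compound 1
Drug B wins each disease group but Compound 1 wins overall — the comparison reverses. Drug B's patients skew toward stage IV, which has a lower base rate.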